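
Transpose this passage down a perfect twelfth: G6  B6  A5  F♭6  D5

C5 E5 D4 Bbb4 G3

G6 gives C5
B6 gives E5
A5 gives D4
Fb6 gives Bbb4
D5 gives G3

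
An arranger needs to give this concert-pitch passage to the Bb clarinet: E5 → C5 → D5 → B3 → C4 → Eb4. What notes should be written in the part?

F#5 D5 E5 C#4 D4 F4

Written C4 sounds as Bb3 on the Bb clarinet, so concert pitches are written a major second up.
E5 gives F#5
C5 gives D5
D5 gives E5
B3 gives C#4
C4 gives D4
Eb4 gives F4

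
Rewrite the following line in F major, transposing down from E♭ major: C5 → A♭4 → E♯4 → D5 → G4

E♭ major to F major down is a minor seventh, so every note moves down by that interval.
C5 becomes D4
Ab4 becomes Bb3
E#4 becomes F##3
D5 becomes E4
G4 becomes A3

D4 Bb3 F##3 E4 A3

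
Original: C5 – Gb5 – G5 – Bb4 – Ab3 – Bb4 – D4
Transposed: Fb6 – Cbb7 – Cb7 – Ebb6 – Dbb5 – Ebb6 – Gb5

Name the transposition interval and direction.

up a diminished eleventh

From C5 to Fb6 is 11 letter names — an eleventh of some quality.
C5 to Fb6 is 16 semitones, which makes it a diminished eleventh; the second version is higher, so the direction is up.
Checking another pair — D4 → Gb5 — gives the same interval.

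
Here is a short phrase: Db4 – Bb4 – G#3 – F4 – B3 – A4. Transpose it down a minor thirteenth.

F2 D3 B#1 A2 D#2 C#3

Db4: a thirteenth down reaches F, and 20 semitones makes it F2.
Bb4 down a minor thirteenth is D3.
G#3 down a minor thirteenth is B#1.
A minor thirteenth down from F4 gives A2.
B3 down a minor thirteenth is D#2.
A minor thirteenth down from A4 gives C#3.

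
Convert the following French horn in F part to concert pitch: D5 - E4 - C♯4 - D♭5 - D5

The French horn in F sounds a perfect fifth below written, so transpose each written note down a perfect fifth.
D5 gives G4
E4 gives A3
C#4 gives F#3
Db5 gives Gb4
D5 gives G4

G4 A3 F#3 Gb4 G4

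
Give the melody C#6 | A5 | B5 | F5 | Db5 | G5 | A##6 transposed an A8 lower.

C5 Ab4 Bb4 Fb4 Dbb4 Gb4 A#5

C#6 → C5
A5 → Ab4
B5 → Bb4
F5 → Fb4
Db5 → Dbb4
G5 → Gb4
A##6 → A#5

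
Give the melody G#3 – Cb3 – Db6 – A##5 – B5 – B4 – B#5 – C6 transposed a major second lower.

F#3 Bbb2 Cb6 G##5 A5 A4 A#5 Bb5

A major second down from G#3 gives F#3.
A major second down from Cb3 gives Bbb2.
A major second down from Db6 gives Cb6.
A##5: a second down reaches G, and 2 semitones makes it G##5.
A major second down from B5 gives A5.
B4: a second down reaches A, and 2 semitones makes it A4.
B#5: a second down reaches A, and 2 semitones makes it A#5.
A major second down from C6 gives Bb5.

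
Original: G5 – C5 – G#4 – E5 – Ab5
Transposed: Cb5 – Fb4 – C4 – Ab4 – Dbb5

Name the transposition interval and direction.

Take the first pair: G5 → Cb5. G to C spans 5 letter names, so the interval is some kind of fifth.
Cb5 to G5 is 8 semitones, which makes it an augmented fifth; the second version is lower, so the direction is down.
Checking another pair — Ab5 → Dbb5 — gives the same interval.

down an augmented fifth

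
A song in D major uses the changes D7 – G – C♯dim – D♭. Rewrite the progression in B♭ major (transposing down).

D major down to B♭ major is a major third; each chord root moves by that interval while the quality stays the same.
D7: root D down a major third → Bb, giving Bb7.
G: root G down a major third → Eb, giving Eb.
C♯dim: root C♯ down a major third → A, giving Adim.
D♭: root D♭ down a major third → Bbb, giving Bbb.

Bb7 Eb Adim Bbb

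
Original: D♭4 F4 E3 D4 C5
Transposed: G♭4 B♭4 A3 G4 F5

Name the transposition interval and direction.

up a perfect fourth

Take the first pair: Db4 → Gb4. D to G spans 4 letter names, so the interval is some kind of fourth.
Db4 to Gb4 is 5 semitones, which makes it a perfect fourth; the second version is higher, so the direction is up.
Checking another pair — C5 → F5 — gives the same interval.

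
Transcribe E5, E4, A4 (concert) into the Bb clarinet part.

The Bb clarinet sounds a major second below written, so the written part must be a major second above concert — transpose each note up.
E5 → F#5
E4 → F#4
A4 → B4

F#5 F#4 B4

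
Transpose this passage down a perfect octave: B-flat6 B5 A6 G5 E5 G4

Bb5 B4 A5 G4 E4 G3

Bb6 -> Bb5
B5 -> B4
A6 -> A5
G5 -> G4
E5 -> E4
G4 -> G3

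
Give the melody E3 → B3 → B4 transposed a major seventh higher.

D#4 A#4 A#5

A major seventh up from E3 gives D#4.
A major seventh up from B3 gives A#4.
B4: a seventh up reaches A, and 11 semitones makes it A#5.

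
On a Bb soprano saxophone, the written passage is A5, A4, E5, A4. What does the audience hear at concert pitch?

G5 G4 D5 G4

The Bb soprano saxophone sounds a major second below written, so transpose each written note down a major second.
A5 becomes G5
A4 becomes G4
E5 becomes D5
A4 becomes G4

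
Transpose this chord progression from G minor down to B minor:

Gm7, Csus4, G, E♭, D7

Bm7 Esus4 B G F#7

G minor down to B minor is a minor sixth; each chord root moves by that interval while the quality stays the same.
Gm7: root G down a minor sixth → B, giving Bm7.
Csus4: root C down a minor sixth → E, giving Esus4.
G: root G down a minor sixth → B, giving B.
E♭: root E♭ down a minor sixth → G, giving G.
D7: root D down a minor sixth → F#, giving F#7.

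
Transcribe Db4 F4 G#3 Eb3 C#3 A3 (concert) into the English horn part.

Ab4 C5 D#4 Bb3 G#3 E4

Written C4 sounds as F3 on the English horn, so concert pitches are written a perfect fifth up.
Db4 -> Ab4
F4 -> C5
G#3 -> D#4
Eb3 -> Bb3
C#3 -> G#3
A3 -> E4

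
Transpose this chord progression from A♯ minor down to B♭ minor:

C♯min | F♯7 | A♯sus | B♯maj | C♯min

A♯ minor down to B♭ minor is an augmented seventh; each chord root moves by that interval while the quality stays the same.
C♯min: root C♯ down an augmented seventh → Db, giving Dbmin.
F♯7: root F♯ down an augmented seventh → Gb, giving Gb7.
A♯sus: root A♯ down an augmented seventh → Bb, giving Bbsus.
B♯maj: root B♯ down an augmented seventh → C, giving Cmaj.
C♯min: root C♯ down an augmented seventh → Db, giving Dbmin.

Dbmin Gb7 Bbsus Cmaj Dbmin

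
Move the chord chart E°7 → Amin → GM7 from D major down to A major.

B°7 Emin DM7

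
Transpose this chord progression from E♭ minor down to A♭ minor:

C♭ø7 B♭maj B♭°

E♭ minor down to A♭ minor is a perfect fifth; each chord root moves by that interval while the quality stays the same.
C♭ø7: root C♭ down a perfect fifth → Fb, giving Fbø7.
B♭maj: root B♭ down a perfect fifth → Eb, giving Ebmaj.
B♭°: root B♭ down a perfect fifth → Eb, giving Eb°.

Fbø7 Ebmaj Eb°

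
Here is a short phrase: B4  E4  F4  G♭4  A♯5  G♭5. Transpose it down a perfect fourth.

A perfect fourth down from B4 gives F#4.
A perfect fourth down from E4 gives B3.
F4: a fourth down reaches C, and 5 semitones makes it C4.
A perfect fourth down from Gb4 gives Db4.
A#5 down a perfect fourth is E#5.
Gb5: a fourth down reaches D, and 5 semitones makes it Db5.

F#4 B3 C4 Db4 E#5 Db5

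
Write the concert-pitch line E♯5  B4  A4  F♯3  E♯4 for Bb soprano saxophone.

The Bb soprano saxophone sounds a major second below written, so the written part must be a major second above concert — transpose each note up.
E#5 gives F##5
B4 gives C#5
A4 gives B4
F#3 gives G#3
E#4 gives F##4

F##5 C#5 B4 G#3 F##4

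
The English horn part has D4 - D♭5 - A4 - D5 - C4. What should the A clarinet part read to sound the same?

Bb3 Bbb4 F4 Bb4 Ab3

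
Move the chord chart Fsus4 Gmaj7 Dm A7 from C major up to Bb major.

C major up to Bb major is a minor seventh; each chord root moves by that interval while the quality stays the same.
Fsus4: root F up a minor seventh → Eb, giving Ebsus4.
Gmaj7: root G up a minor seventh → F, giving Fmaj7.
Dm: root D up a minor seventh → C, giving Cm.
A7: root A up a minor seventh → G, giving G7.

Ebsus4 Fmaj7 Cm G7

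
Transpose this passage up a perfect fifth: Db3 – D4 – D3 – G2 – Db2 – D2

Ab3 A4 A3 D3 Ab2 A2

A perfect fifth up from Db3 gives Ab3.
D4: a fifth up reaches A, and 7 semitones makes it A4.
D3 up a perfect fifth is A3.
A perfect fifth up from G2 gives D3.
Db2: a fifth up reaches A, and 7 semitones makes it Ab2.
D2: a fifth up reaches A, and 7 semitones makes it A2.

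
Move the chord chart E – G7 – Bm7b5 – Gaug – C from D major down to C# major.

D major down to C# major is a minor second; each chord root moves by that interval while the quality stays the same.
E: root E down a minor second → D#, giving D#.
G7: root G down a minor second → F#, giving F#7.
Bm7b5: root B down a minor second → A#, giving A#m7b5.
Gaug: root G down a minor second → F#, giving F#aug.
C: root C down a minor second → B, giving B.

D# F#7 A#m7b5 F#aug B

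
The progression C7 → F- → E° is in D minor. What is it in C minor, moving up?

Bb7 Eb- D°

D minor up to C minor is a minor seventh; each chord root moves by that interval while the quality stays the same.
C7: root C up a minor seventh → Bb, giving Bb7.
F-: root F up a minor seventh → Eb, giving Eb-.
E°: root E up a minor seventh → D, giving D°.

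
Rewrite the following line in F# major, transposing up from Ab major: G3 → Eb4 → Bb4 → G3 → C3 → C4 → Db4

E#4 C#5 G#5 E#4 A#3 A#4 B4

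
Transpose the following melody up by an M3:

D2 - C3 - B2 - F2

F#2 E3 D#3 A2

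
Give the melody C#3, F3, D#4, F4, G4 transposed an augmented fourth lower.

G2 Cb3 A3 Cb4 Db4

C#3 -> G2
F3 -> Cb3
D#4 -> A3
F4 -> Cb4
G4 -> Db4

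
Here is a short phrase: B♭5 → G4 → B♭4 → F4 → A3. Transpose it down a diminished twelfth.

Bb5 down a diminished twelfth is E4.
A diminished twelfth down from G4 gives C#3.
A diminished twelfth down from Bb4 gives E3.
F4 down a diminished twelfth is B2.
A3 down a diminished twelfth is D#2.

E4 C#3 E3 B2 D#2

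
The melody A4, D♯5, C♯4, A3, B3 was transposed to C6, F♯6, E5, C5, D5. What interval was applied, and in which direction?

up a minor tenth

From A4 to C6 is 10 letter names — a tenth of some quality.
A4 to C6 is 15 semitones, which makes it a minor tenth; the second version is higher, so the direction is up.
Checking another pair — B3 → D5 — gives the same interval.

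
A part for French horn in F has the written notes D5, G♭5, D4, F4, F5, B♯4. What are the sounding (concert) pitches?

G4 Cb5 G3 Bb3 Bb4 E#4

The French horn in F sounds a perfect fifth below written, so transpose each written note down a perfect fifth.
D5 → G4
Gb5 → Cb5
D4 → G3
F4 → Bb3
F5 → Bb4
B#4 → E#4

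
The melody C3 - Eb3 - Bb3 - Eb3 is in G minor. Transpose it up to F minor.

G minor to F minor up is a minor seventh, so every note moves up by that interval.
C3 -> Bb3
Eb3 -> Db4
Bb3 -> Ab4
Eb3 -> Db4

Bb3 Db4 Ab4 Db4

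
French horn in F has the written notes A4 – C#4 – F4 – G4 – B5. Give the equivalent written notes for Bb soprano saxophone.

E4 G#3 C4 D4 F#5

First find concert pitch: the French horn in F sounds a perfect fifth below written, so A4 C#4 F4 G4 B5 sounds D4 F#3 Bb3 C4 E5.
Then write for Bb soprano saxophone: it sounds a major second below written, so the part must be a major second above concert.
D4 → E4
F#3 → G#3
Bb3 → C4
C4 → D4
E5 → F#5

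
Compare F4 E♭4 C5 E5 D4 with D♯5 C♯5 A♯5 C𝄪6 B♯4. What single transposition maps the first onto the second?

up an augmented sixth

From F4 to D#5 is 6 letter names — a sixth of some quality.
F4 to D#5 is 10 semitones, which makes it an augmented sixth; the second version is higher, so the direction is up.
Checking another pair — D4 → B#4 — gives the same interval.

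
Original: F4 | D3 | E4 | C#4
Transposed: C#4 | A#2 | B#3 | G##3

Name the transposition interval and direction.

down a diminished fourth

From F4 to C#4 is 4 letter names — a fourth of some quality.
C#4 to F4 is 4 semitones, which makes it a diminished fourth; the second version is lower, so the direction is down.
Checking another pair — C#4 → G##3 — gives the same interval.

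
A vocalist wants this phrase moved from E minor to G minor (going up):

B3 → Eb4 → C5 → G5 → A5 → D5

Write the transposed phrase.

D4 Gb4 Eb5 Bb5 C6 F5

From E up to G is a minor third; apply that to each pitch.
B3 becomes D4
Eb4 becomes Gb4
C5 becomes Eb5
G5 becomes Bb5
A5 becomes C6
D5 becomes F5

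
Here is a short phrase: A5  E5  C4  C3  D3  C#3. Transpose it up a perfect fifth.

A5 gives E6
E5 gives B5
C4 gives G4
C3 gives G3
D3 gives A3
C#3 gives G#3

E6 B5 G4 G3 A3 G#3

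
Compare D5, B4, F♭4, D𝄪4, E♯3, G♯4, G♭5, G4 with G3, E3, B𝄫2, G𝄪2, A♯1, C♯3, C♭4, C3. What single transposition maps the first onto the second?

down a perfect twelfth

Take the first pair: D5 → G3. D to G spans 12 letter names, so the interval is some kind of twelfth.
G3 to D5 is 19 semitones, which makes it a perfect twelfth; the second version is lower, so the direction is down.
Checking another pair — G4 → C3 — gives the same interval.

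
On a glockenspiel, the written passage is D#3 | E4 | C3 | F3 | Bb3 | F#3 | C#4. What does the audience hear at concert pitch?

D#5 E6 C5 F5 Bb5 F#5 C#6

Written C4 on the glockenspiel sounds as C6, a perfect fifteenth higher; apply that shift to every note.
D#3 gives D#5
E4 gives E6
C3 gives C5
F3 gives F5
Bb3 gives Bb5
F#3 gives F#5
C#4 gives C#6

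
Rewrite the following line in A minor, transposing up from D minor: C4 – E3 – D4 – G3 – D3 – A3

G4 B3 A4 D4 A3 E4

D minor to A minor up is a perfect fifth, so every note moves up by that interval.
C4 becomes G4
E3 becomes B3
D4 becomes A4
G3 becomes D4
D3 becomes A3
A3 becomes E4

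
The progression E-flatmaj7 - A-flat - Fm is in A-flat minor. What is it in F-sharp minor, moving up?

C#maj7 F# D#m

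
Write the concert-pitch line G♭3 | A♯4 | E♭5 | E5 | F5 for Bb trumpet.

The Bb trumpet sounds a major second below written, so the written part must be a major second above concert — transpose each note up.
Gb3 -> Ab3
A#4 -> B#4
Eb5 -> F5
E5 -> F#5
F5 -> G5

Ab3 B#4 F5 F#5 G5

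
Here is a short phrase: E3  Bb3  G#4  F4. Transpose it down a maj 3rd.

A major third down from E3 gives C3.
A major third down from Bb3 gives Gb3.
A major third down from G#4 gives E4.
A major third down from F4 gives Db4.

C3 Gb3 E4 Db4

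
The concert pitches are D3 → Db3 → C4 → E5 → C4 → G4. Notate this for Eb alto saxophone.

B3 Bb3 A4 C#6 A4 E5

The Eb alto saxophone sounds a major sixth below written, so the written part must be a major sixth above concert — transpose each note up.
D3 -> B3
Db3 -> Bb3
C4 -> A4
E5 -> C#6
C4 -> A4
G4 -> E5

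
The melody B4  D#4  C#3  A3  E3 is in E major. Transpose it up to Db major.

Ab5 C5 Bb3 Gb4 Db4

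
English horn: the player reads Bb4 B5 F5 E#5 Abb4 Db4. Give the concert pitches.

Written C4 on the English horn sounds as F3, a perfect fifth lower; apply that shift to every note.
Bb4 becomes Eb4
B5 becomes E5
F5 becomes Bb4
E#5 becomes A#4
Abb4 becomes Dbb4
Db4 becomes Gb3

Eb4 E5 Bb4 A#4 Dbb4 Gb3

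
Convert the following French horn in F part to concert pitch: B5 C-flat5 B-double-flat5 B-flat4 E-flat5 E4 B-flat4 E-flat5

E5 Fb4 Ebb5 Eb4 Ab4 A3 Eb4 Ab4

Written C4 on the French horn in F sounds as F3, a perfect fifth lower; apply that shift to every note.
B5 to E5
Cb5 to Fb4
Bbb5 to Ebb5
Bb4 to Eb4
Eb5 to Ab4
E4 to A3
Bb4 to Eb4
Eb5 to Ab4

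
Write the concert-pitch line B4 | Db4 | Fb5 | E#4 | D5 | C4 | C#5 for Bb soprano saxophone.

The Bb soprano saxophone sounds a major second below written, so the written part must be a major second above concert — transpose each note up.
B4 → C#5
Db4 → Eb4
Fb5 → Gb5
E#4 → F##4
D5 → E5
C4 → D4
C#5 → D#5

C#5 Eb4 Gb5 F##4 E5 D4 D#5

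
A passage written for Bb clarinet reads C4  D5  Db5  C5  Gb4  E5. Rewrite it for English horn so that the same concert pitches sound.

F4 G5 Gb5 F5 Cb5 A5

First find concert pitch: the Bb clarinet sounds a major second below written, so C4 D5 Db5 C5 Gb4 E5 sounds Bb3 C5 Cb5 Bb4 Fb4 D5.
Then write for English horn: it sounds a perfect fifth below written, so the part must be a perfect fifth above concert.
Bb3 → F4
C5 → G5
Cb5 → Gb5
Bb4 → F5
Fb4 → Cb5
D5 → A5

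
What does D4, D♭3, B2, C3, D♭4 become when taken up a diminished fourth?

Gb4 Gbb3 Eb3 Fb3 Gbb4

D4 → Gb4
Db3 → Gbb3
B2 → Eb3
C3 → Fb3
Db4 → Gbb4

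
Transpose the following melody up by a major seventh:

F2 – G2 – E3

F2 -> E3
G2 -> F#3
E3 -> D#4

E3 F#3 D#4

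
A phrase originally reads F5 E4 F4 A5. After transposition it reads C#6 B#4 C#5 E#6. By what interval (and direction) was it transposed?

up an augmented fifth

Take the first pair: F5 → C#6. F to C spans 5 letter names, so the interval is some kind of fifth.
F5 to C#6 is 8 semitones, which makes it an augmented fifth; the second version is higher, so the direction is up.
Checking another pair — A5 → E#6 — gives the same interval.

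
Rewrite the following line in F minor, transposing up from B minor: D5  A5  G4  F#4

From B up to F is a diminished fifth; apply that to each pitch.
D5 -> Ab5
A5 -> Eb6
G4 -> Db5
F#4 -> C5

Ab5 Eb6 Db5 C5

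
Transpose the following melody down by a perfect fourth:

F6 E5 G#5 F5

C6 B4 D#5 C5

F6: a fourth down reaches C, and 5 semitones makes it C6.
E5 down a perfect fourth is B4.
A perfect fourth down from G#5 gives D#5.
A perfect fourth down from F5 gives C5.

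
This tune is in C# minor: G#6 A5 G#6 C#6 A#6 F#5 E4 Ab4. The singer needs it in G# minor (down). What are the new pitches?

D#6 E5 D#6 G#5 E#6 C#5 B3 Eb4

C# minor to G# minor down is a perfect fourth, so every note moves down by that interval.
G#6 gives D#6
A5 gives E5
G#6 gives D#6
C#6 gives G#5
A#6 gives E#6
F#5 gives C#5
E4 gives B3
Ab4 gives Eb4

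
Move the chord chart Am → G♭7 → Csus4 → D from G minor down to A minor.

Bm Ab7 Dsus4 E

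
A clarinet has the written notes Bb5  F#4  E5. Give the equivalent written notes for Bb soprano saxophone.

A5 E#4 D#5

First find concert pitch: the A clarinet sounds a minor third below written, so Bb5 F#4 E5 sounds G5 D#4 C#5.
Then write for Bb soprano saxophone: it sounds a major second below written, so the part must be a major second above concert.
G5 → A5
D#4 → E#4
C#5 → D#5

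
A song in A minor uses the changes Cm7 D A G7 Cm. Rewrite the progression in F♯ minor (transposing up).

A minor up to F♯ minor is a major sixth; each chord root moves by that interval while the quality stays the same.
Cm7: root C up a major sixth → A, giving Am7.
D: root D up a major sixth → B, giving B.
A: root A up a major sixth → F#, giving F#.
G7: root G up a major sixth → E, giving E7.
Cm: root C up a major sixth → A, giving Am.

Am7 B F# E7 Am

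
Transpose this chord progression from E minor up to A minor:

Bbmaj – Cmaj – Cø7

Ebmaj Fmaj Fø7

E minor up to A minor is a perfect fourth; each chord root moves by that interval while the quality stays the same.
Bbmaj: root Bb up a perfect fourth → Eb, giving Ebmaj.
Cmaj: root C up a perfect fourth → F, giving Fmaj.
Cø7: root C up a perfect fourth → F, giving Fø7.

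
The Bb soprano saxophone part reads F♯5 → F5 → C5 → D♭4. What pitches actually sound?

The Bb soprano saxophone sounds a major second below written, so transpose each written note down a major second.
F#5 -> E5
F5 -> Eb5
C5 -> Bb4
Db4 -> Cb4

E5 Eb5 Bb4 Cb4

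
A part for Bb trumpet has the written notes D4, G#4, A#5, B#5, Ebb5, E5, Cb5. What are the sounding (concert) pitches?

C4 F#4 G#5 A#5 Dbb5 D5 Bbb4

The Bb trumpet sounds a major second below written, so transpose each written note down a major second.
D4 → C4
G#4 → F#4
A#5 → G#5
B#5 → A#5
Ebb5 → Dbb5
E5 → D5
Cb5 → Bbb4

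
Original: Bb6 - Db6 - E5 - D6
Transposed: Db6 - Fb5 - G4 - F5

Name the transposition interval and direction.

down a major sixth

From Bb6 to Db6 is 6 letter names — a sixth of some quality.
Db6 to Bb6 is 9 semitones, which makes it a major sixth; the second version is lower, so the direction is down.
Checking another pair — D6 → F5 — gives the same interval.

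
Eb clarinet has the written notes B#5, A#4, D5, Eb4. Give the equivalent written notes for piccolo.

First find concert pitch: the Eb clarinet sounds a minor third above written, so B#5 A#4 D5 Eb4 sounds D#6 C#5 F5 Gb4.
Then write for piccolo: it sounds a perfect octave above written, so the part must be a perfect octave below concert.
D#6 → D#5
C#5 → C#4
F5 → F4
Gb4 → Gb3

D#5 C#4 F4 Gb3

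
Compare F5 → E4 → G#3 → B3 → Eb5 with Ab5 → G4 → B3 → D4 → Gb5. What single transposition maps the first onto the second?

Take the first pair: F5 → Ab5. F to A spans 3 letter names, so the interval is some kind of third.
F5 to Ab5 is 3 semitones, which makes it a minor third; the second version is higher, so the direction is up.
Checking another pair — Eb5 → Gb5 — gives the same interval.

up a minor third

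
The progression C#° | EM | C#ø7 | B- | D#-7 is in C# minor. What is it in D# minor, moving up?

D#° F#M D#ø7 C#- E#-7

C# minor up to D# minor is a major second; each chord root moves by that interval while the quality stays the same.
C#°: root C# up a major second → D#, giving D#°.
EM: root E up a major second → F#, giving F#M.
C#ø7: root C# up a major second → D#, giving D#ø7.
B-: root B up a major second → C#, giving C#-.
D#-7: root D# up a major second → E#, giving E#-7.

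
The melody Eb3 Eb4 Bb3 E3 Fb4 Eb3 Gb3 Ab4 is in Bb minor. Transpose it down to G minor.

Bb minor to G minor down is a minor third, so every note moves down by that interval.
Eb3 → C3
Eb4 → C4
Bb3 → G3
E3 → C#3
Fb4 → Db4
Eb3 → C3
Gb3 → Eb3
Ab4 → F4

C3 C4 G3 C#3 Db4 C3 Eb3 F4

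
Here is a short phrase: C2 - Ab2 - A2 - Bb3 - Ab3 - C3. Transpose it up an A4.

F#2 D3 D#3 E4 D4 F#3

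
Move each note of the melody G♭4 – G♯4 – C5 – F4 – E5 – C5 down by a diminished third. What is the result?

Gb4 gives E4
G#4 gives E##4
C5 gives A#4
F4 gives D#4
E5 gives C##5
C5 gives A#4

E4 E##4 A#4 D#4 C##5 A#4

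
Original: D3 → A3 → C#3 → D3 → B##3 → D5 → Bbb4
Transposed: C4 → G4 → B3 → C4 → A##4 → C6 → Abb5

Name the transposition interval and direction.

up a minor seventh

Take the first pair: D3 → C4. D to C spans 7 letter names, so the interval is some kind of seventh.
D3 to C4 is 10 semitones, which makes it a minor seventh; the second version is higher, so the direction is up.
Checking another pair — Bbb4 → Abb5 — gives the same interval.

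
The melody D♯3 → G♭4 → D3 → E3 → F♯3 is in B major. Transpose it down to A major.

From B down to A is a major second; apply that to each pitch.
D#3 to C#3
Gb4 to Fb4
D3 to C3
E3 to D3
F#3 to E3

C#3 Fb4 C3 D3 E3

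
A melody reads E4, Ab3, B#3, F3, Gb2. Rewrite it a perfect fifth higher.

B4 Eb4 F##4 C4 Db3

E4 -> B4
Ab3 -> Eb4
B#3 -> F##4
F3 -> C4
Gb2 -> Db3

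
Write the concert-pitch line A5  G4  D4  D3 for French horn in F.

E6 D5 A4 A3

Written C4 sounds as F3 on the French horn in F, so concert pitches are written a perfect fifth up.
A5 to E6
G4 to D5
D4 to A4
D3 to A3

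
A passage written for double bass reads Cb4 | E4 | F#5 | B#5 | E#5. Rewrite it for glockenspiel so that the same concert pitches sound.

Cb1 E1 F#2 B#2 E#2

First find concert pitch: the double bass sounds a perfect octave below written, so Cb4 E4 F#5 B#5 E#5 sounds Cb3 E3 F#4 B#4 E#4.
Then write for glockenspiel: it sounds a perfect fifteenth above written, so the part must be a perfect fifteenth below concert.
Cb3 → Cb1
E3 → E1
F#4 → F#2
B#4 → B#2
E#4 → E#2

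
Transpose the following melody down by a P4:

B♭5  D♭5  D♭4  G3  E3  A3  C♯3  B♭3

Bb5 gives F5
Db5 gives Ab4
Db4 gives Ab3
G3 gives D3
E3 gives B2
A3 gives E3
C#3 gives G#2
Bb3 gives F3

F5 Ab4 Ab3 D3 B2 E3 G#2 F3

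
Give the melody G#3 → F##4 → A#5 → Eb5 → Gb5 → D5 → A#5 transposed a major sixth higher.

G#3 up a major sixth is E#4.
A major sixth up from F##4 gives D##5.
A#5 up a major sixth is F##6.
A major sixth up from Eb5 gives C6.
Gb5: a sixth up reaches E, and 9 semitones makes it Eb6.
D5 up a major sixth is B5.
A#5 up a major sixth is F##6.

E#4 D##5 F##6 C6 Eb6 B5 F##6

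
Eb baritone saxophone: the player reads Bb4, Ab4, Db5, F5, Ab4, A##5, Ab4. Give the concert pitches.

Db3 Cb3 Fb3 Ab3 Cb3 C##4 Cb3

Written C4 on the Eb baritone saxophone sounds as Eb2, a major thirteenth lower; apply that shift to every note.
Bb4 -> Db3
Ab4 -> Cb3
Db5 -> Fb3
F5 -> Ab3
Ab4 -> Cb3
A##5 -> C##4
Ab4 -> Cb3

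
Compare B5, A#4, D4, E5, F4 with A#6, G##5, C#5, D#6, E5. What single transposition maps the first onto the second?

up a major seventh

Take the first pair: B5 → A#6. B to A spans 7 letter names, so the interval is some kind of seventh.
B5 to A#6 is 11 semitones, which makes it a major seventh; the second version is higher, so the direction is up.
Checking another pair — F4 → E5 — gives the same interval.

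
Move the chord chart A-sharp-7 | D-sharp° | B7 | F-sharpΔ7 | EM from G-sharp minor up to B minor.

C#-7 F#° D7 AΔ7 GM

G-sharp minor up to B minor is a minor third; each chord root moves by that interval while the quality stays the same.
A-sharp-7: root A-sharp up a minor third → C#, giving C#-7.
D-sharp°: root D-sharp up a minor third → F#, giving F#°.
B7: root B up a minor third → D, giving D7.
F-sharpΔ7: root F-sharp up a minor third → A, giving AΔ7.
EM: root E up a minor third → G, giving GM.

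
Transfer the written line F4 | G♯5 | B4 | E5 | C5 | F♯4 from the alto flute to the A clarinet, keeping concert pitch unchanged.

Eb4 F#5 A4 D5 Bb4 E4

First find concert pitch: the alto flute sounds a perfect fourth below written, so F4 G♯5 B4 E5 C5 F♯4 sounds C4 D#5 F#4 B4 G4 C#4.
Then write for A clarinet: it sounds a minor third below written, so the part must be a minor third above concert.
C4 → Eb4
D#5 → F#5
F#4 → A4
B4 → D5
G4 → Bb4
C#4 → E4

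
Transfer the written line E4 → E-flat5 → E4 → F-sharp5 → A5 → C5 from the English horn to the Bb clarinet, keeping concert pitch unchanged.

B3 Bb4 B3 C#5 E5 G4

First find concert pitch: the English horn sounds a perfect fifth below written, so E4 E-flat5 E4 F-sharp5 A5 C5 sounds A3 Ab4 A3 B4 D5 F4.
Then write for Bb clarinet: it sounds a major second below written, so the part must be a major second above concert.
A3 → B3
Ab4 → Bb4
A3 → B3
B4 → C#5
D5 → E5
F4 → G4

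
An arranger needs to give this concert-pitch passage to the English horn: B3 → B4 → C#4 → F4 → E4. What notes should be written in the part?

The English horn sounds a perfect fifth below written, so the written part must be a perfect fifth above concert — transpose each note up.
B3 -> F#4
B4 -> F#5
C#4 -> G#4
F4 -> C5
E4 -> B4

F#4 F#5 G#4 C5 B4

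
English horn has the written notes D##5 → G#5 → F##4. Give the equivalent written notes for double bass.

First find concert pitch: the English horn sounds a perfect fifth below written, so D##5 G#5 F##4 sounds G##4 C#5 B#3.
Then write for double bass: it sounds a perfect octave below written, so the part must be a perfect octave above concert.
G##4 → G##5
C#5 → C#6
B#3 → B#4

G##5 C#6 B#4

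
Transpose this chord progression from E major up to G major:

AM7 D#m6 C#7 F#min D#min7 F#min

CM7 F#m6 E7 Amin F#min7 Amin

E major up to G major is a minor third; each chord root moves by that interval while the quality stays the same.
AM7: root A up a minor third → C, giving CM7.
D#m6: root D# up a minor third → F#, giving F#m6.
C#7: root C# up a minor third → E, giving E7.
F#min: root F# up a minor third → A, giving Amin.
D#min7: root D# up a minor third → F#, giving F#min7.
F#min: root F# up a minor third → A, giving Amin.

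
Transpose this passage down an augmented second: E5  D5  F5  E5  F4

Db5 Cb5 Ebb5 Db5 Ebb4

An augmented second down from E5 gives Db5.
An augmented second down from D5 gives Cb5.
An augmented second down from F5 gives Ebb5.
An augmented second down from E5 gives Db5.
F4: a second down reaches E, and 3 semitones makes it Ebb4.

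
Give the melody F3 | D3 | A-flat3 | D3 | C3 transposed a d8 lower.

F3 gives F#2
D3 gives D#2
Ab3 gives A2
D3 gives D#2
C3 gives C#2

F#2 D#2 A2 D#2 C#2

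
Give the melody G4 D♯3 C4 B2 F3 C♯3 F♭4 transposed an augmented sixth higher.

E#5 B##3 A#4 G##3 D#4 A##3 D5

An augmented sixth up from G4 gives E#5.
An augmented sixth up from D#3 gives B##3.
C4: a sixth up reaches A, and 10 semitones makes it A#4.
B2 up an augmented sixth is G##3.
F3 up an augmented sixth is D#4.
C#3 up an augmented sixth is A##3.
An augmented sixth up from Fb4 gives D5.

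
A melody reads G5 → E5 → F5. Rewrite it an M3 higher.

B5 G#5 A5

A major third up from G5 gives B5.
E5: a third up reaches G, and 4 semitones makes it G#5.
F5 up a major third is A5.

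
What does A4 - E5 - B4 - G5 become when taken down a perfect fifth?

D4 A4 E4 C5

A4 down a perfect fifth is D4.
E5: a fifth down reaches A, and 7 semitones makes it A4.
B4: a fifth down reaches E, and 7 semitones makes it E4.
G5 down a perfect fifth is C5.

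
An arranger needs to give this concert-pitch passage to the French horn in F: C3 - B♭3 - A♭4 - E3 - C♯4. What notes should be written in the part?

G3 F4 Eb5 B3 G#4

Written C4 sounds as F3 on the French horn in F, so concert pitches are written a perfect fifth up.
C3 → G3
Bb3 → F4
Ab4 → Eb5
E3 → B3
C#4 → G#4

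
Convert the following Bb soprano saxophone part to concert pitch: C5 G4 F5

The Bb soprano saxophone sounds a major second below written, so transpose each written note down a major second.
C5 → Bb4
G4 → F4
F5 → Eb5

Bb4 F4 Eb5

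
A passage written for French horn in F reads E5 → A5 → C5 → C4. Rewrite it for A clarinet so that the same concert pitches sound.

First find concert pitch: the French horn in F sounds a perfect fifth below written, so E5 A5 C5 C4 sounds A4 D5 F4 F3.
Then write for A clarinet: it sounds a minor third below written, so the part must be a minor third above concert.
A4 → C5
D5 → F5
F4 → Ab4
F3 → Ab3

C5 F5 Ab4 Ab3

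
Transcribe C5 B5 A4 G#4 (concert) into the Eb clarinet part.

Written C4 sounds as Eb4 on the Eb clarinet, so concert pitches are written a minor third down.
C5 gives A4
B5 gives G#5
A4 gives F#4
G#4 gives E#4

A4 G#5 F#4 E#4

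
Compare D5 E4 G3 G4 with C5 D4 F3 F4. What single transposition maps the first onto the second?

down a major second

Take the first pair: D5 → C5. D to C spans 2 letter names, so the interval is some kind of second.
C5 to D5 is 2 semitones, which makes it a major second; the second version is lower, so the direction is down.
Checking another pair — G4 → F4 — gives the same interval.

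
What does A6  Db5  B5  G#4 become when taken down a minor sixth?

A6 down a minor sixth is C#6.
Db5 down a minor sixth is F4.
B5: a sixth down reaches D, and 8 semitones makes it D#5.
G#4: a sixth down reaches B, and 8 semitones makes it B#3.

C#6 F4 D#5 B#3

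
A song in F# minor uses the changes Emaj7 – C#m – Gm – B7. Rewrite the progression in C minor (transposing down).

Bbmaj7 Gm Dbm F7

F# minor down to C minor is an augmented fourth; each chord root moves by that interval while the quality stays the same.
Emaj7: root E down an augmented fourth → Bb, giving Bbmaj7.
C#m: root C# down an augmented fourth → G, giving Gm.
Gm: root G down an augmented fourth → Db, giving Dbm.
B7: root B down an augmented fourth → F, giving F7.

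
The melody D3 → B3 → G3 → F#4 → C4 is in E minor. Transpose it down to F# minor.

E2 C#3 A2 G#3 D3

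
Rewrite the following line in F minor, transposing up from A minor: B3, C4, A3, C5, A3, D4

G4 Ab4 F4 Ab5 F4 Bb4

From A up to F is a minor sixth; apply that to each pitch.
B3 gives G4
C4 gives Ab4
A3 gives F4
C5 gives Ab5
A3 gives F4
D4 gives Bb4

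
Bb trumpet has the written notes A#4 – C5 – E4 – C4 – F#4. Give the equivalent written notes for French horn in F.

D#5 F5 A4 F4 B4

First find concert pitch: the Bb trumpet sounds a major second below written, so A#4 C5 E4 C4 F#4 sounds G#4 Bb4 D4 Bb3 E4.
Then write for French horn in F: it sounds a perfect fifth below written, so the part must be a perfect fifth above concert.
G#4 → D#5
Bb4 → F5
D4 → A4
Bb3 → F4
E4 → B4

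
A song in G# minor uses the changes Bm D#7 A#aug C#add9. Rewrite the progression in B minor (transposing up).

Dm F#7 C#aug Eadd9

G# minor up to B minor is a minor third; each chord root moves by that interval while the quality stays the same.
Bm: root B up a minor third → D, giving Dm.
D#7: root D# up a minor third → F#, giving F#7.
A#aug: root A# up a minor third → C#, giving C#aug.
C#add9: root C# up a minor third → E, giving Eadd9.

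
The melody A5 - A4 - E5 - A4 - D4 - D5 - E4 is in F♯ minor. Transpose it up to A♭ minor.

Cb6 Cb5 Gb5 Cb5 Fb4 Fb5 Gb4

F♯ minor to A♭ minor up is a diminished third, so every note moves up by that interval.
A5 → Cb6
A4 → Cb5
E5 → Gb5
A4 → Cb5
D4 → Fb4
D5 → Fb5
E4 → Gb4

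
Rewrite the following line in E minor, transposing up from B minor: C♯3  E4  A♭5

F#3 A4 Db6

B minor to E minor up is a perfect fourth, so every note moves up by that interval.
C#3 to F#3
E4 to A4
Ab5 to Db6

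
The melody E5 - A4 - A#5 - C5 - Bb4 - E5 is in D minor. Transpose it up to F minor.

G5 C5 C#6 Eb5 Db5 G5

From D up to F is a minor third; apply that to each pitch.
E5 becomes G5
A4 becomes C5
A#5 becomes C#6
C5 becomes Eb5
Bb4 becomes Db5
E5 becomes G5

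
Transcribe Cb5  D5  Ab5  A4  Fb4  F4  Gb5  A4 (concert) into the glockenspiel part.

The glockenspiel sounds a perfect fifteenth above written, so the written part must be a perfect fifteenth below concert — transpose each note down.
Cb5 becomes Cb3
D5 becomes D3
Ab5 becomes Ab3
A4 becomes A2
Fb4 becomes Fb2
F4 becomes F2
Gb5 becomes Gb3
A4 becomes A2

Cb3 D3 Ab3 A2 Fb2 F2 Gb3 A2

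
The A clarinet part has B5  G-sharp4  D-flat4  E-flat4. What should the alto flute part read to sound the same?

C#6 A#4 Eb4 F4

First find concert pitch: the A clarinet sounds a minor third below written, so B5 G-sharp4 D-flat4 E-flat4 sounds G#5 E#4 Bb3 C4.
Then write for alto flute: it sounds a perfect fourth below written, so the part must be a perfect fourth above concert.
G#5 → C#6
E#4 → A#4
Bb3 → Eb4
C4 → F4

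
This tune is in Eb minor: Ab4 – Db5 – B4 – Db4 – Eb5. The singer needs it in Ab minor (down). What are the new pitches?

Db4 Gb4 E4 Gb3 Ab4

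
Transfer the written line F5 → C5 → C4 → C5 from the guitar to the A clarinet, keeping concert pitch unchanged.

First find concert pitch: the guitar sounds a perfect octave below written, so F5 C5 C4 C5 sounds F4 C4 C3 C4.
Then write for A clarinet: it sounds a minor third below written, so the part must be a minor third above concert.
F4 → Ab4
C4 → Eb4
C3 → Eb3
C4 → Eb4

Ab4 Eb4 Eb3 Eb4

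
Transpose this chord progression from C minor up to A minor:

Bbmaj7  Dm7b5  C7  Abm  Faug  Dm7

Gmaj7 Bm7b5 A7 Fm Daug Bm7

C minor up to A minor is a major sixth; each chord root moves by that interval while the quality stays the same.
Bbmaj7: root Bb up a major sixth → G, giving Gmaj7.
Dm7b5: root D up a major sixth → B, giving Bm7b5.
C7: root C up a major sixth → A, giving A7.
Abm: root Ab up a major sixth → F, giving Fm.
Faug: root F up a major sixth → D, giving Daug.
Dm7: root D up a major sixth → B, giving Bm7.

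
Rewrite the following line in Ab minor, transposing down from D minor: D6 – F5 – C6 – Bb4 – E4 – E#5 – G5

Ab5 Cb5 Gb5 Fb4 Bb3 B4 Db5

D minor to Ab minor down is an augmented fourth, so every note moves down by that interval.
D6 gives Ab5
F5 gives Cb5
C6 gives Gb5
Bb4 gives Fb4
E4 gives Bb3
E#5 gives B4
G5 gives Db5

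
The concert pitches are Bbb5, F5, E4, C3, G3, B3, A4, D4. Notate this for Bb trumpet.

Cb6 G5 F#4 D3 A3 C#4 B4 E4

The Bb trumpet sounds a major second below written, so the written part must be a major second above concert — transpose each note up.
Bbb5 to Cb6
F5 to G5
E4 to F#4
C3 to D3
G3 to A3
B3 to C#4
A4 to B4
D4 to E4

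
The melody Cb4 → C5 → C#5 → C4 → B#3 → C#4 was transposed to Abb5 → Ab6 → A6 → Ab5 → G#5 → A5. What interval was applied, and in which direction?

up a minor thirteenth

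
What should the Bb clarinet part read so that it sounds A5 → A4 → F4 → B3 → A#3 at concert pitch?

B5 B4 G4 C#4 B#3

Written C4 sounds as Bb3 on the Bb clarinet, so concert pitches are written a major second up.
A5 to B5
A4 to B4
F4 to G4
B3 to C#4
A#3 to B#3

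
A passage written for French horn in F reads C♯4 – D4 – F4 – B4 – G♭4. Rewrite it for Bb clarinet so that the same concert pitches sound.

G#3 A3 C4 F#4 Db4

First find concert pitch: the French horn in F sounds a perfect fifth below written, so C♯4 D4 F4 B4 G♭4 sounds F#3 G3 Bb3 E4 Cb4.
Then write for Bb clarinet: it sounds a major second below written, so the part must be a major second above concert.
F#3 → G#3
G3 → A3
Bb3 → C4
E4 → F#4
Cb4 → Db4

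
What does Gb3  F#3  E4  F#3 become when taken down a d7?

A2 G##2 F##3 G##2

Gb3 gives A2
F#3 gives G##2
E4 gives F##3
F#3 gives G##2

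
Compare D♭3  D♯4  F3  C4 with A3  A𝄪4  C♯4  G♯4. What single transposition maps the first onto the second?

From Db3 to A3 is 5 letter names — a fifth of some quality.
Db3 to A3 is 8 semitones, which makes it an augmented fifth; the second version is higher, so the direction is up.
Checking another pair — C4 → G#4 — gives the same interval.

up an augmented fifth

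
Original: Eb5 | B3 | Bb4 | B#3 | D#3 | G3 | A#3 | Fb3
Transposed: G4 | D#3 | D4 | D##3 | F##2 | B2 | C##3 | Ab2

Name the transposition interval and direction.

Take the first pair: Eb5 → G4. E to G spans 6 letter names, so the interval is some kind of sixth.
G4 to Eb5 is 8 semitones, which makes it a minor sixth; the second version is lower, so the direction is down.
Checking another pair — Fb3 → Ab2 — gives the same interval.

down a minor sixth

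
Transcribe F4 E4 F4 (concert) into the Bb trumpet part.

The Bb trumpet sounds a major second below written, so the written part must be a major second above concert — transpose each note up.
F4 gives G4
E4 gives F#4
F4 gives G4

G4 F#4 G4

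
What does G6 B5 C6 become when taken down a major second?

F6 A5 Bb5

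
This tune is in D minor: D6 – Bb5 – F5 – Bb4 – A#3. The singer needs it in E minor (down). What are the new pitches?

E5 C5 G4 C4 B#2

From D down to E is a minor seventh; apply that to each pitch.
D6 → E5
Bb5 → C5
F5 → G4
Bb4 → C4
A#3 → B#2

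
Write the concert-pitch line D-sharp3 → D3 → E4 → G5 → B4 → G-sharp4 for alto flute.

G#3 G3 A4 C6 E5 C#5

Written C4 sounds as G3 on the alto flute, so concert pitches are written a perfect fourth up.
D#3 gives G#3
D3 gives G3
E4 gives A4
G5 gives C6
B4 gives E5
G#4 gives C#5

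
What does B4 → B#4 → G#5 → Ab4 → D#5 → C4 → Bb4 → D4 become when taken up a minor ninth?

C6 C#6 A6 Bbb5 E6 Db5 Cb6 Eb5

A minor ninth up from B4 gives C6.
B#4 up a minor ninth is C#6.
A minor ninth up from G#5 gives A6.
Ab4 up a minor ninth is Bbb5.
D#5 up a minor ninth is E6.
C4 up a minor ninth is Db5.
Bb4: a ninth up reaches C, and 13 semitones makes it Cb6.
D4 up a minor ninth is Eb5.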